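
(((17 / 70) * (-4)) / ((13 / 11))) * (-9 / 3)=1122 / 455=2.47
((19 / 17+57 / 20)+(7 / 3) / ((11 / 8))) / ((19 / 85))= 63557 / 2508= 25.34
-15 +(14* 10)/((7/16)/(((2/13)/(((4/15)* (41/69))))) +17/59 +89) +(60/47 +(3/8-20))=-523983647291/16483527544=-31.79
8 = 8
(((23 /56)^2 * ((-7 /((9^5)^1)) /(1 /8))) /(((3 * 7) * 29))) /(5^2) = -529 /50345177400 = -0.00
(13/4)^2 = 169/16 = 10.56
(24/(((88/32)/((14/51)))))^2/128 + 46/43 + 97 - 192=-141172367/1503667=-93.89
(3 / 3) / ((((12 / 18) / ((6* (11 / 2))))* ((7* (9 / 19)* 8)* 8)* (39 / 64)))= 209 / 546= 0.38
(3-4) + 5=4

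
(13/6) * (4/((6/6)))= 26/3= 8.67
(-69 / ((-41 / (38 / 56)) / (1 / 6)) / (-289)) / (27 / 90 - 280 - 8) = 2185 / 954508044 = 0.00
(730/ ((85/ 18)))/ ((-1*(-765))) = 292/ 1445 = 0.20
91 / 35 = 2.60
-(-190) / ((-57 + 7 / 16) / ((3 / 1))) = -1824 / 181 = -10.08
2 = 2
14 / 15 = 0.93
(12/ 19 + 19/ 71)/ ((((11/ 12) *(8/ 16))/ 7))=203784/ 14839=13.73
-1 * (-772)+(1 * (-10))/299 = 230818/299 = 771.97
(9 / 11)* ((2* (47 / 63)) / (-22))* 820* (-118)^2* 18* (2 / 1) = -19318714560 / 847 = -22808399.72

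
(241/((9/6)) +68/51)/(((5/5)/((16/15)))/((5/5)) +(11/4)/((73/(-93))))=-63.14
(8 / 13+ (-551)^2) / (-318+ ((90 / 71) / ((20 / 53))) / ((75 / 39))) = -4670404850 / 4865029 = -960.00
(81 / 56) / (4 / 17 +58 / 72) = 12393 / 8918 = 1.39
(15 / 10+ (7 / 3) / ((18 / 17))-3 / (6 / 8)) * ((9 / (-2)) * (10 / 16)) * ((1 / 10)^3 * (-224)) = -0.19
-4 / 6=-0.67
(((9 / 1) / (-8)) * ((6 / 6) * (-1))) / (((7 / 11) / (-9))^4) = 864536409 / 19208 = 45009.18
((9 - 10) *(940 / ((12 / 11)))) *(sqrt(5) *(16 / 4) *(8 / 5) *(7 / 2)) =-57904 *sqrt(5) / 3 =-43159.09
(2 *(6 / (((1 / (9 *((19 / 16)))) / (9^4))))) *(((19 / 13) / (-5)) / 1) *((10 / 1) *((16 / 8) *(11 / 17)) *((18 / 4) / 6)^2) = -6331056633 / 3536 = -1790457.19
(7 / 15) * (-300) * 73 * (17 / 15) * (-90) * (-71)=-74013240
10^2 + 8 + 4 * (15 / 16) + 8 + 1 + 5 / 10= 485 / 4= 121.25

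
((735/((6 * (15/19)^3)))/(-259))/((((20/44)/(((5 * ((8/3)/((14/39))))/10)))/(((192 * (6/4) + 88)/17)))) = -368794712/2122875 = -173.72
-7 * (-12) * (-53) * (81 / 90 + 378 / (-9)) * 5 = 914886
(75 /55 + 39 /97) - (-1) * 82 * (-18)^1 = -1474.23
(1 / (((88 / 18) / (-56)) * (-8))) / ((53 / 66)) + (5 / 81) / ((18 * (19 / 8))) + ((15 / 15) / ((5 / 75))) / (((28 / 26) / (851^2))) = 51834726523399 / 5138721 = 10087087.14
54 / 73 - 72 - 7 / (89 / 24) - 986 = -1059.15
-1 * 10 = -10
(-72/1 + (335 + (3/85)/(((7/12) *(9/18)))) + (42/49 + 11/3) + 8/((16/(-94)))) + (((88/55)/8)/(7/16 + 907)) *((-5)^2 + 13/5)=28592401601/129582075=220.65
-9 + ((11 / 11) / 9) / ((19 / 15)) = -508 / 57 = -8.91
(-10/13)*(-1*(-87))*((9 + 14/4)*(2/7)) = -21750/91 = -239.01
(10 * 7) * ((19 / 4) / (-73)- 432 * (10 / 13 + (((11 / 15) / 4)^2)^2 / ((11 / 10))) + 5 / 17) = -112656230911 / 4839900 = -23276.56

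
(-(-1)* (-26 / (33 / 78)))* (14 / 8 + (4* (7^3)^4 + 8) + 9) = -37426840604179 / 11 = -3402440054925.36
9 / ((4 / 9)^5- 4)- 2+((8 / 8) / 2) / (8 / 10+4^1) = -11727455 / 2822064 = -4.16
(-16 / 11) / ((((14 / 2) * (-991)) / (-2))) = -0.00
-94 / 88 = -47 / 44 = -1.07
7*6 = 42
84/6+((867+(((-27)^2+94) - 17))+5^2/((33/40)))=56671/33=1717.30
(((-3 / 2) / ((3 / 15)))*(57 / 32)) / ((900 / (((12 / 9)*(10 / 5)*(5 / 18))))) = -19 / 1728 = -0.01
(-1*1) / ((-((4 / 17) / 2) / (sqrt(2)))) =17*sqrt(2) / 2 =12.02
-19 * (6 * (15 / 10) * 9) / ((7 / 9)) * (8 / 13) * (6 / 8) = -83106 / 91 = -913.25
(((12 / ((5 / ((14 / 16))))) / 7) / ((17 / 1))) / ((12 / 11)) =11 / 680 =0.02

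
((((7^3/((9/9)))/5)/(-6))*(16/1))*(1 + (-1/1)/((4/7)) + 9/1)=-7546/5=-1509.20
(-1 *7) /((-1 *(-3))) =-7 /3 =-2.33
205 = 205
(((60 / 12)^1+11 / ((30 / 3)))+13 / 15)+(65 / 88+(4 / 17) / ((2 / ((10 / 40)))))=173567 / 22440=7.73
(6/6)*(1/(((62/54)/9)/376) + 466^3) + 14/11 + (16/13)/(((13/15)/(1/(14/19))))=40823434213174/403403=101197646.55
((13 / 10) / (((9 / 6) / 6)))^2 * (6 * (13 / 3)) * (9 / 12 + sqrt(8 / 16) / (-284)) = 13182 / 25 - 2197 * sqrt(2) / 1775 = 525.53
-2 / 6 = -1 / 3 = -0.33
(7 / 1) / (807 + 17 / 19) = 133 / 15350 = 0.01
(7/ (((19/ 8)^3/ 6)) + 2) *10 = 352220/ 6859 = 51.35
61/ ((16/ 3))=183/ 16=11.44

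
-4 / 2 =-2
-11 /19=-0.58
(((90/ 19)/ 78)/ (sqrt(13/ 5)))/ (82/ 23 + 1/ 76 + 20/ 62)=0.01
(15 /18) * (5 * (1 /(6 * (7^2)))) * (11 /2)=275 /3528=0.08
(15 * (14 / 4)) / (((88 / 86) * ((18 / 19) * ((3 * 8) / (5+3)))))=28595 / 1584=18.05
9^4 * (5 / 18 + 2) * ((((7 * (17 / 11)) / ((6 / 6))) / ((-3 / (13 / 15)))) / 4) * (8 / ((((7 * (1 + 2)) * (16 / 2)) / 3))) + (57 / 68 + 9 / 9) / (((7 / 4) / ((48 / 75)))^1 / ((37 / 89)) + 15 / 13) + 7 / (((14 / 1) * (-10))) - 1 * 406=-738378177349 / 356040520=-2073.86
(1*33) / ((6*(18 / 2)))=11 / 18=0.61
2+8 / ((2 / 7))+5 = 35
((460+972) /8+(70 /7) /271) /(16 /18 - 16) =-436671 /36856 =-11.85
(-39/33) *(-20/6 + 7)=-13/3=-4.33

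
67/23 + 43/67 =5478/1541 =3.55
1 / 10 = 0.10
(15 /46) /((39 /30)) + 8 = 2467 /299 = 8.25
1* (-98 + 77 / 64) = -6195 / 64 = -96.80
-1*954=-954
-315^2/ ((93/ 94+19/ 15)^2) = -197269222500/ 10118761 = -19495.39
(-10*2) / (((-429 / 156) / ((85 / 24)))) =850 / 33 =25.76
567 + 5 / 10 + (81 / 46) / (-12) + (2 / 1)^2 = 105129 / 184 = 571.35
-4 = -4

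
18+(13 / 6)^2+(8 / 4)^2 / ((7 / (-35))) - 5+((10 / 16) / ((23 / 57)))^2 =28513 / 304704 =0.09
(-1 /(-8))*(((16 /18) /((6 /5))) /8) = 5 /432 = 0.01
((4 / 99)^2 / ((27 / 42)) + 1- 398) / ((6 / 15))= -175093745 / 176418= -992.49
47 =47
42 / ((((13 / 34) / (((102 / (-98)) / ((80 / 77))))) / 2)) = -28611 / 130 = -220.08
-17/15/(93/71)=-1207/1395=-0.87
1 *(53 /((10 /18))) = 477 /5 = 95.40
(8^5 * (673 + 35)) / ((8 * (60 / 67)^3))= 4542724352 / 1125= 4037977.20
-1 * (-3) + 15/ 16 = 3.94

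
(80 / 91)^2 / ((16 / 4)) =1600 / 8281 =0.19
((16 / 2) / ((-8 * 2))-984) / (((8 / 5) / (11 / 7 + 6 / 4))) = -423335 / 224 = -1889.89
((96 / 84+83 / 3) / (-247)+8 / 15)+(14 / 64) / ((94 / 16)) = 2213261 / 4875780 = 0.45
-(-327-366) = 693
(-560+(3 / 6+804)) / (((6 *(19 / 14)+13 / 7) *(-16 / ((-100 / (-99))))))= -815 / 528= -1.54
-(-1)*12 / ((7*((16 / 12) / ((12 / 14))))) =54 / 49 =1.10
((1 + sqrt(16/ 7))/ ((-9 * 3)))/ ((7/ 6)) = -8 * sqrt(7)/ 441- 2/ 63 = -0.08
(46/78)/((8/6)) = 23/52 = 0.44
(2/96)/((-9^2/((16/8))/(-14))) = 7/972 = 0.01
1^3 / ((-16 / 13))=-13 / 16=-0.81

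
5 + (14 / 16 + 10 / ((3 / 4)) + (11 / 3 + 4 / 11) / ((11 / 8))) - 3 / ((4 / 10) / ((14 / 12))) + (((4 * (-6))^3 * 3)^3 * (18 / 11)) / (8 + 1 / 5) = -564924124400968759 / 39688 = -14234129318710.16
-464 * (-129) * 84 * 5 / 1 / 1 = 25139520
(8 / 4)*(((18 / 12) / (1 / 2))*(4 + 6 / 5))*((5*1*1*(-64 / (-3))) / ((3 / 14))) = 46592 / 3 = 15530.67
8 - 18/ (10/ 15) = -19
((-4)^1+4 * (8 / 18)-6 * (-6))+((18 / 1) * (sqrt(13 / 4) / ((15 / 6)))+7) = 18 * sqrt(13) / 5+367 / 9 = 53.76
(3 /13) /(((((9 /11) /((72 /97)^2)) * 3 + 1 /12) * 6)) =0.01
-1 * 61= -61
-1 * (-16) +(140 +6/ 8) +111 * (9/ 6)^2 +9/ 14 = 2850/ 7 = 407.14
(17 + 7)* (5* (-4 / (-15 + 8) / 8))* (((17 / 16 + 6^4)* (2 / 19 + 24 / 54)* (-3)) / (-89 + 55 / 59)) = 287740345 / 1382136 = 208.19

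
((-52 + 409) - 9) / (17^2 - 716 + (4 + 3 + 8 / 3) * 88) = 1044 / 1271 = 0.82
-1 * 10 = -10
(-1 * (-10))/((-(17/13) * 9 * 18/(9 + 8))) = -0.80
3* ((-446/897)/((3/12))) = -1784/299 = -5.97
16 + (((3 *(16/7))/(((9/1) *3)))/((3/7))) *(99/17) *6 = 624/17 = 36.71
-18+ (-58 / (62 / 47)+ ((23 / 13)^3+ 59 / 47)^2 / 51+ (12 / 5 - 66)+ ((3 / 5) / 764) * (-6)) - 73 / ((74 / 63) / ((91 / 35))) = -56835958007020468412 / 198550753968790145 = -286.25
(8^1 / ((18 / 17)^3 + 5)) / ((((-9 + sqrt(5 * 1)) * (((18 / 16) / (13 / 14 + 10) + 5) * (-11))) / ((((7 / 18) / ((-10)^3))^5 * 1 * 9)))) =-1403737447 / 6428268435996000000000000000-1403737447 * sqrt(5) / 57854415923964000000000000000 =-0.00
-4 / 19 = -0.21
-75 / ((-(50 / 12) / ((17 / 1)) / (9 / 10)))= 1377 / 5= 275.40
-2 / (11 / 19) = -3.45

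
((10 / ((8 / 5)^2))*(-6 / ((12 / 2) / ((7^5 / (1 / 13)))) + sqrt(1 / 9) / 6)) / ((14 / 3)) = -491604625 / 2688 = -182888.63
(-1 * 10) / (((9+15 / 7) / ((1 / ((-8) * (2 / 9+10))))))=105 / 9568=0.01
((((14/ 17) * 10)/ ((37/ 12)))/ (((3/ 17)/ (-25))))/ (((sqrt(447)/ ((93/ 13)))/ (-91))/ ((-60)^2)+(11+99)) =-2819463292800000000/ 819658257263994487 - 10936800000 * sqrt(447)/ 819658257263994487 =-3.44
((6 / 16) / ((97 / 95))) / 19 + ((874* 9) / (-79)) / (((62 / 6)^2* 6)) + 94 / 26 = 2664693661 / 765870872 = 3.48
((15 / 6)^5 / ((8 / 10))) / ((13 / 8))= 15625 / 208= 75.12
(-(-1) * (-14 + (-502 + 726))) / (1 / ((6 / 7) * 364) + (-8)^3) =-65520 / 159743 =-0.41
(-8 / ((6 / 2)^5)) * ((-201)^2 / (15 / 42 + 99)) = -502768 / 37557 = -13.39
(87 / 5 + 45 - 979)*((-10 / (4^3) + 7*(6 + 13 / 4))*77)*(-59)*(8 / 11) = 3912374193 / 20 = 195618709.65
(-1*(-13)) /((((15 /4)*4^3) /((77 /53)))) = 1001 /12720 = 0.08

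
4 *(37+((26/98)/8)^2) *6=17057211/19208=888.03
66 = 66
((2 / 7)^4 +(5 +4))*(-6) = -129750 / 2401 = -54.04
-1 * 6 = -6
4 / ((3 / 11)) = 14.67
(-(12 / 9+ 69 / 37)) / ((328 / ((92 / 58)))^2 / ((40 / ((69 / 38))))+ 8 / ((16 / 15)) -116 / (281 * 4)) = -435929350 / 265580448261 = -0.00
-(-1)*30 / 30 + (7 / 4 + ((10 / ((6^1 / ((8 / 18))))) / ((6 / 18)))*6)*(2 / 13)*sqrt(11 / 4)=1 + 181*sqrt(11) / 156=4.85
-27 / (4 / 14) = -189 / 2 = -94.50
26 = 26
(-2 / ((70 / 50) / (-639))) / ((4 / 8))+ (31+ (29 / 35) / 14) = 909819 / 490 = 1856.77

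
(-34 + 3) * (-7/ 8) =217/ 8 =27.12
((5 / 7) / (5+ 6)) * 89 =445 / 77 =5.78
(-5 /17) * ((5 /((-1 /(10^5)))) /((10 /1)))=250000 /17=14705.88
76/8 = 19/2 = 9.50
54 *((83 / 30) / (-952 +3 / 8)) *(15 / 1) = -17928 / 7613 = -2.35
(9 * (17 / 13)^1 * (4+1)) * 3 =2295 / 13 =176.54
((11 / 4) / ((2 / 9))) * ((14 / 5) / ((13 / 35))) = 93.29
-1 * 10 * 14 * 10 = -1400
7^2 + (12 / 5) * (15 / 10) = 263 / 5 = 52.60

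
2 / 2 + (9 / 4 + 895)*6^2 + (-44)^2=34238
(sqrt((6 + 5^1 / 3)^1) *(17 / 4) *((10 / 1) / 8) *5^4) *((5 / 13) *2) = 265625 *sqrt(69) / 312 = 7071.95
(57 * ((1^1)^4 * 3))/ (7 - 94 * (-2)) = 57/ 65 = 0.88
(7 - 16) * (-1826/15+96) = 1158/5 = 231.60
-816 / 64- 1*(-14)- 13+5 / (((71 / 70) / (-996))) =-1397737 / 284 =-4921.61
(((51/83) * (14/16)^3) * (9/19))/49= 3213/807424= 0.00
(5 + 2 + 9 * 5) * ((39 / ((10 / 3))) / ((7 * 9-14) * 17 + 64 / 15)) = 9126 / 12559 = 0.73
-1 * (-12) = 12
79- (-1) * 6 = 85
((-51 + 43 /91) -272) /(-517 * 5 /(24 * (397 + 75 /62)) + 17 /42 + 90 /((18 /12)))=-414069800 /77202073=-5.36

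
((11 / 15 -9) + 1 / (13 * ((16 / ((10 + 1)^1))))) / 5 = -25627 / 15600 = -1.64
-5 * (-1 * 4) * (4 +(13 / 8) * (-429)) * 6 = -83175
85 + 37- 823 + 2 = -699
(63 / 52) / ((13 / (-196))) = -3087 / 169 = -18.27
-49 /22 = -2.23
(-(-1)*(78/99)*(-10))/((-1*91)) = 20/231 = 0.09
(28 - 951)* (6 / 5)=-5538 / 5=-1107.60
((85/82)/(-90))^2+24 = 52286113/2178576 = 24.00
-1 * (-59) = 59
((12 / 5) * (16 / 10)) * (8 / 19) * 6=4608 / 475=9.70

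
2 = 2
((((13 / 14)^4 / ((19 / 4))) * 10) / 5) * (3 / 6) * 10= 142805 / 91238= 1.57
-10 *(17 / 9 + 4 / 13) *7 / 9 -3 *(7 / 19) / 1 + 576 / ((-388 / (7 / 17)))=-620276083 / 32991543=-18.80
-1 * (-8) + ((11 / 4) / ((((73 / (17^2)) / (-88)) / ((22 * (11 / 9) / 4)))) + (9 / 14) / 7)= -414141401 / 64386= -6432.17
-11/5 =-2.20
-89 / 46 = -1.93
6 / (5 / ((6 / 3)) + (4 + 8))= 12 / 29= 0.41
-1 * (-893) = 893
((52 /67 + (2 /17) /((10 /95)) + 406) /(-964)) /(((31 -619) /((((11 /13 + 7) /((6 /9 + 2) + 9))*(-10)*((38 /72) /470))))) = -8827229 /1624308110880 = -0.00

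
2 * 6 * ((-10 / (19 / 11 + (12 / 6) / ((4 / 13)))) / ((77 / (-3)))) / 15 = 48 / 1267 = 0.04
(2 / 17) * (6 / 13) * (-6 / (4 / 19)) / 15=-114 / 1105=-0.10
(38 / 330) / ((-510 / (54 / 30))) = -19 / 46750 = -0.00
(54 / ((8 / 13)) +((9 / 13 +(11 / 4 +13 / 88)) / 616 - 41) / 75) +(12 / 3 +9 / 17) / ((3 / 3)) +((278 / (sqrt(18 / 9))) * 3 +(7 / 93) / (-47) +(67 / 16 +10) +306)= 539247330530567 / 1309111003200 +417 * sqrt(2)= 1001.65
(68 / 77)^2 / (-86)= -2312 / 254947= -0.01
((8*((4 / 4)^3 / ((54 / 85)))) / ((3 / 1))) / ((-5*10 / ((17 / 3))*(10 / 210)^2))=-28322 / 135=-209.79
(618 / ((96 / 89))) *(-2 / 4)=-9167 / 32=-286.47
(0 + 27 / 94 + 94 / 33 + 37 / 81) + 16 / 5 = 2844499 / 418770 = 6.79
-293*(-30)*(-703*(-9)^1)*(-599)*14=-466381771380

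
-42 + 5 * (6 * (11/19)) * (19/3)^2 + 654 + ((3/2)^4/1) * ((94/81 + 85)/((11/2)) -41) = 623257/528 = 1180.41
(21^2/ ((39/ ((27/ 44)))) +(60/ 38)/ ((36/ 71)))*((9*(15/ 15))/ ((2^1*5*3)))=327763/ 108680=3.02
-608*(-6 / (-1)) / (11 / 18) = -65664 / 11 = -5969.45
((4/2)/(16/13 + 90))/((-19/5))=-65/11267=-0.01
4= 4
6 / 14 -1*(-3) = 24 / 7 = 3.43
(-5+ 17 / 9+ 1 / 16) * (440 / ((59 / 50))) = -603625 / 531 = -1136.77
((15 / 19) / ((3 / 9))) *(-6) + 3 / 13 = -3453 / 247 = -13.98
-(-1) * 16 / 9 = 16 / 9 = 1.78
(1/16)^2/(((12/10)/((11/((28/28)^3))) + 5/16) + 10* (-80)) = -55/11258064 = -0.00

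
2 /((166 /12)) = 12 /83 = 0.14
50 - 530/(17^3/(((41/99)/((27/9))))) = 72936320/1459161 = 49.99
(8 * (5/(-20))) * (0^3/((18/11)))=0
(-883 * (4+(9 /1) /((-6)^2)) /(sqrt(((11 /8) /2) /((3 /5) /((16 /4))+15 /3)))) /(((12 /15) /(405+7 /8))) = -5210977.66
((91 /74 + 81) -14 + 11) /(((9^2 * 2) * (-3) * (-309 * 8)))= 5863 /88903008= 0.00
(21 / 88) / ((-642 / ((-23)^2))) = -3703 / 18832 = -0.20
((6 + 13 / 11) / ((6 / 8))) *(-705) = -74260 / 11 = -6750.91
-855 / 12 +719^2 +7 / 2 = 2067573 / 4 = 516893.25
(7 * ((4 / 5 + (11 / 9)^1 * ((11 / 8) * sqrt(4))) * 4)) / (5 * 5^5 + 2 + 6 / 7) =36701 / 4922775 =0.01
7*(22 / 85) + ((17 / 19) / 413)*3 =1.82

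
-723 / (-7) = 723 / 7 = 103.29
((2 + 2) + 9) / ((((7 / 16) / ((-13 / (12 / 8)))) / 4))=-21632 / 21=-1030.10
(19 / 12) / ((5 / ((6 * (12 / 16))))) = 57 / 40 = 1.42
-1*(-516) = 516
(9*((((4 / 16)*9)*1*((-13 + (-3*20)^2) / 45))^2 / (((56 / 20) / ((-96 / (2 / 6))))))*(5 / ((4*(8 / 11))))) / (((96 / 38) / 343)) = -3557696394483 / 512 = -6948625770.47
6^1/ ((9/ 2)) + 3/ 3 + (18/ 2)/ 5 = 4.13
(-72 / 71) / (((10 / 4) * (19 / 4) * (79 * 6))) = -96 / 532855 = -0.00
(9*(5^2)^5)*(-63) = -5537109375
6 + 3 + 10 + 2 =21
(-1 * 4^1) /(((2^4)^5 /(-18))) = 0.00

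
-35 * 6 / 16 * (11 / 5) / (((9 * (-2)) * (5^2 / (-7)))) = -539 / 1200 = -0.45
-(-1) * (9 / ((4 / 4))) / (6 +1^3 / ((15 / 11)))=1.34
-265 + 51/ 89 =-23534/ 89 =-264.43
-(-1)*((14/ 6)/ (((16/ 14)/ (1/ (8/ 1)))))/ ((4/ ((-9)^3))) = -11907/ 256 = -46.51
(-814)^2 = 662596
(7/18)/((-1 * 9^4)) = -7/118098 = -0.00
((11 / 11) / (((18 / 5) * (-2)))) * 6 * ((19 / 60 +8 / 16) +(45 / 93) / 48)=-0.69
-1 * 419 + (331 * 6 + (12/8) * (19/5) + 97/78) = 306919/195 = 1573.94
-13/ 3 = -4.33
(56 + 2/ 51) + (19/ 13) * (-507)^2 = 19162895/ 51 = 375743.04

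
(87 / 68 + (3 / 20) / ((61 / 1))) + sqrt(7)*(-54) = 13293 / 10370 - 54*sqrt(7) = -141.59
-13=-13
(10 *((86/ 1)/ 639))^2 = 739600/ 408321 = 1.81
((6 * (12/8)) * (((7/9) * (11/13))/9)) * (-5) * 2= -770/117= -6.58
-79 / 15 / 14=-79 / 210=-0.38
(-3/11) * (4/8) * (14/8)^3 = -1029/1408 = -0.73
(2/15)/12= 0.01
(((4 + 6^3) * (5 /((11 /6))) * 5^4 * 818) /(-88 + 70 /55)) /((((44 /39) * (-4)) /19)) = 1578484375 /106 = 14891362.03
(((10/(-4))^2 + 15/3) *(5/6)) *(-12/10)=-45/4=-11.25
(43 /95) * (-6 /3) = -86 /95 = -0.91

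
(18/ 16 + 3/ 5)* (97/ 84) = 2231/ 1120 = 1.99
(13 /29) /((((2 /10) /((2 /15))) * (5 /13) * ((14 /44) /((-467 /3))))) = -3472612 /9135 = -380.14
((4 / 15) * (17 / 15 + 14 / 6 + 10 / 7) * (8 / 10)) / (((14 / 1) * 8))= 514 / 55125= 0.01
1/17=0.06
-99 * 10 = -990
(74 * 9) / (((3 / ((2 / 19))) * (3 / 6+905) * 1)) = 888 / 34409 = 0.03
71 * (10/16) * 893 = 317015/8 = 39626.88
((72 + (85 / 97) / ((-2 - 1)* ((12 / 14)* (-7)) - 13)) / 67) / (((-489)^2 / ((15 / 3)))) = 35005 / 1554047379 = 0.00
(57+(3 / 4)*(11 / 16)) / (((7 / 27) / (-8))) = -99387 / 56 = -1774.77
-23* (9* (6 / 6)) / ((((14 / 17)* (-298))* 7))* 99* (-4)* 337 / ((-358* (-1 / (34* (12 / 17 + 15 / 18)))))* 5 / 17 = -1807106895 / 2613758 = -691.38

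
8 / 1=8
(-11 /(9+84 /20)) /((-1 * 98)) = 5 /588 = 0.01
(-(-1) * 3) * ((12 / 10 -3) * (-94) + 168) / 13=5058 / 65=77.82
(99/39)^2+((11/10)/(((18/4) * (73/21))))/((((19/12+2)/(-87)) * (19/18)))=243231813/50396645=4.83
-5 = -5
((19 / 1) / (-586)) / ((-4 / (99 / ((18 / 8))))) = 209 / 586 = 0.36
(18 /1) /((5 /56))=1008 /5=201.60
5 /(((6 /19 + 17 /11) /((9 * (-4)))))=-37620 /389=-96.71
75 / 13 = 5.77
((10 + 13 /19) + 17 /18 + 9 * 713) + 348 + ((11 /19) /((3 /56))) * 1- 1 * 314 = 2213915 /342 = 6473.44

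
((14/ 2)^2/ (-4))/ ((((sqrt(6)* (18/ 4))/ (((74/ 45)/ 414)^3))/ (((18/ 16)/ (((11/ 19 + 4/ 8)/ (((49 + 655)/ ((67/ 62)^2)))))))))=-7976105847248* sqrt(6)/ 446275756176638625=-0.00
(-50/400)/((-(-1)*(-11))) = 1/88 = 0.01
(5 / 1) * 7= 35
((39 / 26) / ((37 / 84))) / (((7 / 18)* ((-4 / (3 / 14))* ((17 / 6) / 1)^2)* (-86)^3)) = 2187 / 23804713828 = 0.00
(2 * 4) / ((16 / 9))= 9 / 2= 4.50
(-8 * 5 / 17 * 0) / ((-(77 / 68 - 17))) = 0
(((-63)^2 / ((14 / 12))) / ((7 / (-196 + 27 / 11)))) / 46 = -517347 / 253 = -2044.85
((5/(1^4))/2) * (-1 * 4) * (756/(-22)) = 3780/11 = 343.64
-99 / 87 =-33 / 29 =-1.14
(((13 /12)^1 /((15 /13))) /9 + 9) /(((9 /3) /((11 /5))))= 6.68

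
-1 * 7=-7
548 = 548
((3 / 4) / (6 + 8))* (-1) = -3 / 56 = -0.05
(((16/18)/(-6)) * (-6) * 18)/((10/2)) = 16/5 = 3.20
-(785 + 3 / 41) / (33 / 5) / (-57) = 160940 / 77121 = 2.09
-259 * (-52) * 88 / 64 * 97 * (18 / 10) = 32333301 / 10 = 3233330.10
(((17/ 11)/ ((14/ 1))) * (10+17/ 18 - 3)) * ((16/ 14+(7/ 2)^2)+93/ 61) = 625651/ 47824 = 13.08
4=4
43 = 43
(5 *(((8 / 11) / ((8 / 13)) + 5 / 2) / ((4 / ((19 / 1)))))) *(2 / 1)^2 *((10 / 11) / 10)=7695 / 242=31.80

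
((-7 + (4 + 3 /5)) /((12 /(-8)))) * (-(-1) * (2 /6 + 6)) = 152 /15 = 10.13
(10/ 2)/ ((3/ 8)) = 40/ 3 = 13.33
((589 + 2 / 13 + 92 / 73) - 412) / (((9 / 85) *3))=14391775 / 25623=561.67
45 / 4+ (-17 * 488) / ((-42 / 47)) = 9294.87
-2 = -2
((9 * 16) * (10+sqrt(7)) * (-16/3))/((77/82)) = -10342.58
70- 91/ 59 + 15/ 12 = 16451/ 236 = 69.71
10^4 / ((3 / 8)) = 80000 / 3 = 26666.67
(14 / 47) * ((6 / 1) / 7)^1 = 12 / 47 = 0.26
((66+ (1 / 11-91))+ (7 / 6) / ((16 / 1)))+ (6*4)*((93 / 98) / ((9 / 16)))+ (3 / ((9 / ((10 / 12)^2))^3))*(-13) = 95547651763 / 6110862912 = 15.64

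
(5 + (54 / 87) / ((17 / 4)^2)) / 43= 42193 / 360383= 0.12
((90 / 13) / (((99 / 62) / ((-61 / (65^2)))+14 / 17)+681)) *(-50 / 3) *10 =-964410000 / 477444331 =-2.02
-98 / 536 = -49 / 268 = -0.18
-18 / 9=-2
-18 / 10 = -9 / 5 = -1.80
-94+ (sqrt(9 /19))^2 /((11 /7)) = -19583 /209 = -93.70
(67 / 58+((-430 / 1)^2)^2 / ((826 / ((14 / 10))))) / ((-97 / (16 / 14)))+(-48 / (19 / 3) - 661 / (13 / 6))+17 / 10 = -1960002073555549 / 2869569430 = -683030.02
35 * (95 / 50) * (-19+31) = 798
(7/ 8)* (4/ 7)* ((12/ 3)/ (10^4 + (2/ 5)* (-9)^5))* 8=-40/ 34049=-0.00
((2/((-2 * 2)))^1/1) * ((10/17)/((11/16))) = -80/187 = -0.43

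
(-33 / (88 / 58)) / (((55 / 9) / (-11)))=783 / 20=39.15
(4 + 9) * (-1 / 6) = -13 / 6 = -2.17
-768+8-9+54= -715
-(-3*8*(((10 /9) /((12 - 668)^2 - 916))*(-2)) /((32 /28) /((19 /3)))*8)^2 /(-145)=1132096 /5414490112545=0.00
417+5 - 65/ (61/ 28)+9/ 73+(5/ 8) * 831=32477055/ 35624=911.66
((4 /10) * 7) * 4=56 /5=11.20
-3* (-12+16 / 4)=24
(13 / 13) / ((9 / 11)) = 11 / 9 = 1.22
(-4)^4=256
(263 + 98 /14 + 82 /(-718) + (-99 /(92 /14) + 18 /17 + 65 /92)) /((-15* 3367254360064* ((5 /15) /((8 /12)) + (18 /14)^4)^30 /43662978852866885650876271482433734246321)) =-649644743057260123602776775418862067563548385568273369216572295667255195718324774076549889341483525537526792946974501590738371924253660966394756823 /5666331501871786643765631865682916593667712157921214539419691926179091688308689224367827617209426117606518505570598970889980618743040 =-114649971121996.63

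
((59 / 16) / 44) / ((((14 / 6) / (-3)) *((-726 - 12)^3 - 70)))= 531 / 1980796501376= 0.00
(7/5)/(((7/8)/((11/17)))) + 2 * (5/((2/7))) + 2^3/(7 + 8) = 1865/51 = 36.57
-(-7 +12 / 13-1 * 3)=118 / 13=9.08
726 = 726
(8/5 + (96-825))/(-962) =3637/4810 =0.76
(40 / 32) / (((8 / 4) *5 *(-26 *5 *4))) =-1 / 4160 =-0.00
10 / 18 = 5 / 9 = 0.56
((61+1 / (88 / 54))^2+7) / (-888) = -7363073 / 1719168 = -4.28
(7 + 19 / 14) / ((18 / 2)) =13 / 14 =0.93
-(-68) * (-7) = -476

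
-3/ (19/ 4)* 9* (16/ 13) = -1728/ 247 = -7.00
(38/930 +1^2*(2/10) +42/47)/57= 24794/1245735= 0.02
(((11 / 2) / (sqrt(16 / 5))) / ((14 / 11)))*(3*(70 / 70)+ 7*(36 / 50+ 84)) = 1803021*sqrt(5) / 2800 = 1439.88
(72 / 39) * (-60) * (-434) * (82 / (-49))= -7320960 / 91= -80450.11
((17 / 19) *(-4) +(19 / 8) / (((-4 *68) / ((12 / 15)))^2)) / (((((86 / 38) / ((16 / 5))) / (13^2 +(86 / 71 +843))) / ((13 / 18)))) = -9801774392761 / 2646951000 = -3703.04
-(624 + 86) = -710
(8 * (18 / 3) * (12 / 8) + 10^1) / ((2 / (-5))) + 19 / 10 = -203.10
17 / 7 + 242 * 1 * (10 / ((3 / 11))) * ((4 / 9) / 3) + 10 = 752407 / 567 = 1327.00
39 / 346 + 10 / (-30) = -229 / 1038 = -0.22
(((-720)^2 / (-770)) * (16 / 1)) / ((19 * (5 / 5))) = -829440 / 1463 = -566.94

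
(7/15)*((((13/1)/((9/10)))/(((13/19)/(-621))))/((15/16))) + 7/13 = -1272439/195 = -6525.33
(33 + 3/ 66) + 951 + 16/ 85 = 1840517/ 1870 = 984.23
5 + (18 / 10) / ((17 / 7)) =488 / 85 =5.74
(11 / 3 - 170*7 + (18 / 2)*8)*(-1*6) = 6686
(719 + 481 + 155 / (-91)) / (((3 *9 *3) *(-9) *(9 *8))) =-109045 / 4776408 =-0.02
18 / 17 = 1.06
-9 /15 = -3 /5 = -0.60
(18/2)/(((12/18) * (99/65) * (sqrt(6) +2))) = -195/22 +195 * sqrt(6)/44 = 1.99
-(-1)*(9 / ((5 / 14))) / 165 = 42 / 275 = 0.15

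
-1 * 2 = -2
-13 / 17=-0.76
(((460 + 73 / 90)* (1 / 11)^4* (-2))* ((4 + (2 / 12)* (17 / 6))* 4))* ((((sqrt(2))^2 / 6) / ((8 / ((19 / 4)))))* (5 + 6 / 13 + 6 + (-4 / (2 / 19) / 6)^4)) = -108231969445747 / 299705955120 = -361.13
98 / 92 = 49 / 46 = 1.07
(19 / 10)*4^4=2432 / 5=486.40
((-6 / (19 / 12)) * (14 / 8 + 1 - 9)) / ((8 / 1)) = 225 / 76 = 2.96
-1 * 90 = -90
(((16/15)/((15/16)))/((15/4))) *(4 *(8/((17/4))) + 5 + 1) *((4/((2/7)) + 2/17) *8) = 6029312/13005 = 463.61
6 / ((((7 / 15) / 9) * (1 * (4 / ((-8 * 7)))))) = -1620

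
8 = 8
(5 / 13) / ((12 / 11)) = 55 / 156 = 0.35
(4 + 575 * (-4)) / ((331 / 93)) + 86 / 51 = -10861462 / 16881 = -643.41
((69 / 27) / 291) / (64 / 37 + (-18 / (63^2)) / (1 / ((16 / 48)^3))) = 375291 / 73911478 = 0.01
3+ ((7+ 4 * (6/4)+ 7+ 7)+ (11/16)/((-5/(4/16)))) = 9589/320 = 29.97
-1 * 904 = -904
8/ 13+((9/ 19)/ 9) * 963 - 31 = 5014/ 247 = 20.30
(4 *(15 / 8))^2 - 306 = -249.75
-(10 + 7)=-17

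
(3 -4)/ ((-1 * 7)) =1/ 7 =0.14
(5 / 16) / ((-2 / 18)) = -45 / 16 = -2.81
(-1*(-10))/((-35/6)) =-1.71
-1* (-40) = 40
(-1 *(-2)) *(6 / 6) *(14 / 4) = 7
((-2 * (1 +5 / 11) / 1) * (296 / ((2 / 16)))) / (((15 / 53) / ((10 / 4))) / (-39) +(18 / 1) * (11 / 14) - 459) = 45683456 / 2950145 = 15.49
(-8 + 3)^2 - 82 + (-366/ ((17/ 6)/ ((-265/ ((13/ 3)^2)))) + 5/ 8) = 1766.62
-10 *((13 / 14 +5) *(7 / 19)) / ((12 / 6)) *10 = -2075 / 19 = -109.21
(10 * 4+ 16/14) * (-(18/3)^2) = -10368/7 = -1481.14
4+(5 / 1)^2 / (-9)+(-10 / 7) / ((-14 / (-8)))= 179 / 441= 0.41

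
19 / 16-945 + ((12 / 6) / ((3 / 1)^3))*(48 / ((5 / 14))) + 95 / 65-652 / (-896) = -122085739 / 131040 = -931.67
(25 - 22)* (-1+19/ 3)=16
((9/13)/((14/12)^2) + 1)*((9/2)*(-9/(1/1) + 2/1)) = -8649/182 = -47.52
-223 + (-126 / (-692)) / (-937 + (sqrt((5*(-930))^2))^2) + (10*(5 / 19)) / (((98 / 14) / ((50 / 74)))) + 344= 234941139417339 / 1937594746682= 121.25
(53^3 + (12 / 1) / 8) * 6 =893271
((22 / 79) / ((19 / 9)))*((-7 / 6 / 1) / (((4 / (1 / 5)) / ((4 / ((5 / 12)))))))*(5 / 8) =-0.05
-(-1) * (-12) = -12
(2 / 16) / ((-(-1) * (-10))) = -1 / 80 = -0.01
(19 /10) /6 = 19 /60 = 0.32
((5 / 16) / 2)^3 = 125 / 32768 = 0.00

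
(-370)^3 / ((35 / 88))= -891492800 / 7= -127356114.29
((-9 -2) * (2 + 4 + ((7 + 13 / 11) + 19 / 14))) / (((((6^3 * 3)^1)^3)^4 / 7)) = -2393 / 10963016458669217402386333556539392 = -0.00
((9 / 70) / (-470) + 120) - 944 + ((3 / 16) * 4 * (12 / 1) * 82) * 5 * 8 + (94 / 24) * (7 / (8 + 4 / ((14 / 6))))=192615013939 / 6711600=28698.82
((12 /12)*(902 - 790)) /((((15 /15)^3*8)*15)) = 14 /15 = 0.93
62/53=1.17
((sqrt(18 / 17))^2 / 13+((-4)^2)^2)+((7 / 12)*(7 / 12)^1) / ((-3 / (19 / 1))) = 24242857 / 95472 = 253.93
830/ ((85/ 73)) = 12118/ 17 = 712.82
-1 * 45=-45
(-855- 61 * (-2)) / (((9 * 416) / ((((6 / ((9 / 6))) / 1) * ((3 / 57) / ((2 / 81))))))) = -1.67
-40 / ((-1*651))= 40 / 651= 0.06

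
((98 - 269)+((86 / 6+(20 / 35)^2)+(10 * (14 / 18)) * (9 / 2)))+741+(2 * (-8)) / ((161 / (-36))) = 2107166 / 3381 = 623.24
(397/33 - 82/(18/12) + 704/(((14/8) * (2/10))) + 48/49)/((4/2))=1061707/1078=984.89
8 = 8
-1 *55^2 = -3025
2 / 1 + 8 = 10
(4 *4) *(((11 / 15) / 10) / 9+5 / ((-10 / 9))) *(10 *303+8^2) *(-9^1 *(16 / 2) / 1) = 1200769024 / 75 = 16010253.65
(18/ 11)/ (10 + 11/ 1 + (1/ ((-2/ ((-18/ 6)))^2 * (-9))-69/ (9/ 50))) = -216/ 47861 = -0.00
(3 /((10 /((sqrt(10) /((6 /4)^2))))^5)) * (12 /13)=512 * sqrt(10) /10661625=0.00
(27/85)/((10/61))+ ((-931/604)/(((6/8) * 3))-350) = -402855577/1155150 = -348.75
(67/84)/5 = 67/420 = 0.16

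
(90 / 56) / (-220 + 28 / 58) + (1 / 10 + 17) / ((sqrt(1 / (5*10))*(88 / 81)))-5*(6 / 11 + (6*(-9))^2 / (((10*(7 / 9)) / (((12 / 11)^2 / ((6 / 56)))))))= -149713756299 / 7189336 + 13851*sqrt(2) / 176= -20713.12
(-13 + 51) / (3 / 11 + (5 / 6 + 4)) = 7.44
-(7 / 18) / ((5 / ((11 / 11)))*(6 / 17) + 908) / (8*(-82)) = 119 / 182622528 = 0.00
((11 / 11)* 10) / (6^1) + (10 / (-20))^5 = 157 / 96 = 1.64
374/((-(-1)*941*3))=0.13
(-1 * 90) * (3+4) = -630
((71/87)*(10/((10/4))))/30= 142/1305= 0.11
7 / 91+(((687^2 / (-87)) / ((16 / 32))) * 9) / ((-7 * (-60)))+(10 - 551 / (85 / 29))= -184121501 / 448630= -410.41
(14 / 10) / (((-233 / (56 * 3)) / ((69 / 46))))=-1764 / 1165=-1.51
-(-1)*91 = 91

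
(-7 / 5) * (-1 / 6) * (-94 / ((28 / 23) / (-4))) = 1081 / 15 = 72.07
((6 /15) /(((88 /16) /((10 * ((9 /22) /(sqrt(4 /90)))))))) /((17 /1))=54 * sqrt(10) /2057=0.08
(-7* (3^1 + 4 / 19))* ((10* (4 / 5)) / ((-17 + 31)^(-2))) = -669536 / 19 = -35238.74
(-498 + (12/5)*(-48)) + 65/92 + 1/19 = -612.44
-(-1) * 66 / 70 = 33 / 35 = 0.94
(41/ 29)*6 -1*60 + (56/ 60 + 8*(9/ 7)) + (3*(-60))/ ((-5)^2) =-144632/ 3045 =-47.50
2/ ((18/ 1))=1/ 9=0.11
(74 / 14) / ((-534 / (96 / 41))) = -592 / 25543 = -0.02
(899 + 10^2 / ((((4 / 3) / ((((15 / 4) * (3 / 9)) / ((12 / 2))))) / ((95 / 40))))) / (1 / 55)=3295105 / 64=51486.02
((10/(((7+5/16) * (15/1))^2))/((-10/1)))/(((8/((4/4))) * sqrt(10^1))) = -16 * sqrt(10)/15400125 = -0.00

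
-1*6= -6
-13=-13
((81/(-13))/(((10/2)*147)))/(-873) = 3/308945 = 0.00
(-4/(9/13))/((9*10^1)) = -26/405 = -0.06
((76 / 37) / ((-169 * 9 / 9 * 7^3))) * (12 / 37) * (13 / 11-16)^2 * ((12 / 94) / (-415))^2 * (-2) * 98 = 3489253632 / 74553059790384175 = 0.00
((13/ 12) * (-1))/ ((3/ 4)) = -13/ 9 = -1.44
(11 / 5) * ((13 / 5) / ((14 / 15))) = 429 / 70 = 6.13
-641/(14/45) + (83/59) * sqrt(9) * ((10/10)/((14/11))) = -849558/413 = -2057.04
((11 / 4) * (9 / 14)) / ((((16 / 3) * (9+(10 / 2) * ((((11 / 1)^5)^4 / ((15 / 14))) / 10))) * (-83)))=-4455 / 350217501362012359359859456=-0.00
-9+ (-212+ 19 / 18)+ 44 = -3167 / 18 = -175.94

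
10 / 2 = 5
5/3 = 1.67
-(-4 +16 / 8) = 2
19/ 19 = 1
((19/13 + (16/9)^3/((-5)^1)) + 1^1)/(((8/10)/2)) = 31696/9477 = 3.34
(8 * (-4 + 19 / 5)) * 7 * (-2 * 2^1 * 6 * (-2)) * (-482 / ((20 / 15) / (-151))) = -146728512 / 5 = -29345702.40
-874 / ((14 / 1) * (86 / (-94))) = 20539 / 301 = 68.24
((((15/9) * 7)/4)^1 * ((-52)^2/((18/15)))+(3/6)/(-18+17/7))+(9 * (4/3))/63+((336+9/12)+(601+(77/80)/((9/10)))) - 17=45744597/6104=7494.20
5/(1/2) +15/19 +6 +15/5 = 376/19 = 19.79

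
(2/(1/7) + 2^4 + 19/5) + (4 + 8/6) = 587/15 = 39.13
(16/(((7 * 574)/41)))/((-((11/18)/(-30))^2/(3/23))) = -51.32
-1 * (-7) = 7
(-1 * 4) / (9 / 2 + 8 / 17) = -136 / 169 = -0.80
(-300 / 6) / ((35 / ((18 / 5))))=-36 / 7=-5.14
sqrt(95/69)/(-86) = -0.01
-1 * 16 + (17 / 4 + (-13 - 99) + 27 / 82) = -20241 / 164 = -123.42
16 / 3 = 5.33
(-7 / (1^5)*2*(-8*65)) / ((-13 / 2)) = -1120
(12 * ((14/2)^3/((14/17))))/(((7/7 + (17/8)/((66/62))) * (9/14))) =293216/113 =2594.83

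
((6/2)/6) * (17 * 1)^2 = 144.50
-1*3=-3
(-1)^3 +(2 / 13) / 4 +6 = 131 / 26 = 5.04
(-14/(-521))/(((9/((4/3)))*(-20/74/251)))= -3.70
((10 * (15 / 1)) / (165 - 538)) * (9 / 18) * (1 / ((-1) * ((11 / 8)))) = 600 / 4103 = 0.15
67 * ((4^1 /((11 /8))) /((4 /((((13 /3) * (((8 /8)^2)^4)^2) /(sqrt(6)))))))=3484 * sqrt(6) /99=86.20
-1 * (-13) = 13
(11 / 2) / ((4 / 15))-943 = -7379 / 8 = -922.38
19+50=69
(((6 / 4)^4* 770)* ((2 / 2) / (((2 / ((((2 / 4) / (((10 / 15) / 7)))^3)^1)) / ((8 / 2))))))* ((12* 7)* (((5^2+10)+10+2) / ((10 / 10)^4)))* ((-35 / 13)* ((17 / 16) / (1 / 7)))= -1187232539013675 / 13312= -89185136644.66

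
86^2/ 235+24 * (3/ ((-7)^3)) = 2519908/ 80605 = 31.26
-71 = -71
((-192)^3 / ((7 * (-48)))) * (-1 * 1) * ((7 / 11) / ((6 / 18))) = -442368 / 11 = -40215.27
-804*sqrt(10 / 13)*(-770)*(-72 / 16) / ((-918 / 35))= 1805650*sqrt(130) / 221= 93156.46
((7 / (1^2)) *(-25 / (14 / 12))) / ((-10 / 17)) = 255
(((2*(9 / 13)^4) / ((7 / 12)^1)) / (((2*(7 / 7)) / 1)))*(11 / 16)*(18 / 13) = 1948617 / 5198102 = 0.37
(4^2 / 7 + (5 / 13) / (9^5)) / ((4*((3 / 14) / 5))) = 61411135 / 4605822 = 13.33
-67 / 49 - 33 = -1684 / 49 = -34.37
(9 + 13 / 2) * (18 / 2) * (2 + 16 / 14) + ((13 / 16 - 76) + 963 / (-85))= 3350199 / 9520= 351.91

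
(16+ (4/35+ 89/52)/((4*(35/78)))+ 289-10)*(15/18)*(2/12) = 41.11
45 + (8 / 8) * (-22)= 23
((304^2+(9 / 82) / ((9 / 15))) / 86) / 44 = 7578127 / 310288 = 24.42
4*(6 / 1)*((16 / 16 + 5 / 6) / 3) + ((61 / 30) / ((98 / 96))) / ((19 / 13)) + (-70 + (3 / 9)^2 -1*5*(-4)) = -1418539 / 41895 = -33.86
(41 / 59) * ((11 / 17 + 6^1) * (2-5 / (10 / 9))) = -23165 / 2006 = -11.55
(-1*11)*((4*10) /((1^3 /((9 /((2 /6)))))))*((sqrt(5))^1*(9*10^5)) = -10692000000*sqrt(5) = -23908038815.43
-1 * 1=-1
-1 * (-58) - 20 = 38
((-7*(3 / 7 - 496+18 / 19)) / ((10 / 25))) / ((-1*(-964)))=328925 / 36632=8.98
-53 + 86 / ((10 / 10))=33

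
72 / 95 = 0.76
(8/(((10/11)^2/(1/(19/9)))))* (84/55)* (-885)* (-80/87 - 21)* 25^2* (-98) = -4584724729200/551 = -8320734535.75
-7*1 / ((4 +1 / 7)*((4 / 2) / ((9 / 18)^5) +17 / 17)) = -49 / 1885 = -0.03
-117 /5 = -23.40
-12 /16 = -3 /4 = -0.75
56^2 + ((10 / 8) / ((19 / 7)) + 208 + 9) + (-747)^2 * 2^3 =339524335 / 76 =4467425.46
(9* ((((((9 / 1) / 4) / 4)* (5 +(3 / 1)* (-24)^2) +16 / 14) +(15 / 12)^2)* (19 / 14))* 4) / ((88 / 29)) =271460619 / 17248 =15738.67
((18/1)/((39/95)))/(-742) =-285/4823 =-0.06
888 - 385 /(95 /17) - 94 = 13777 /19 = 725.11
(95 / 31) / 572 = 95 / 17732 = 0.01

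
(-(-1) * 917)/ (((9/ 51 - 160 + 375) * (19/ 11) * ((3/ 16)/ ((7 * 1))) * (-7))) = -1371832/ 104253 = -13.16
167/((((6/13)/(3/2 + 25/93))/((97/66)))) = 940.63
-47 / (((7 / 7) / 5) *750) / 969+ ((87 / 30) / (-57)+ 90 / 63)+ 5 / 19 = 834578 / 508725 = 1.64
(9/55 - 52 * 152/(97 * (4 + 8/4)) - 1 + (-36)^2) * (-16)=-328187744/16005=-20505.33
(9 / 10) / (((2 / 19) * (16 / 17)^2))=49419 / 5120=9.65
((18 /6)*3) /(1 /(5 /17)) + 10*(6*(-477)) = -486495 /17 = -28617.35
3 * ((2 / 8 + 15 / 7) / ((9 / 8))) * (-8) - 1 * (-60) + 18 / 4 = 565 / 42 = 13.45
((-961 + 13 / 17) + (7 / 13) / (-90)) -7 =-19238429 / 19890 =-967.24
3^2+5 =14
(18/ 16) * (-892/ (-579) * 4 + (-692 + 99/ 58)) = -769.65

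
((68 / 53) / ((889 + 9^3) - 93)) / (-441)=-68 / 35643825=-0.00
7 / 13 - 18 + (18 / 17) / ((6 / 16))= -3235 / 221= -14.64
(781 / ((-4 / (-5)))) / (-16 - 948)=-3905 / 3856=-1.01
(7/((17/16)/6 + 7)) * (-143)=-7392/53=-139.47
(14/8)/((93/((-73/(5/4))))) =-511/465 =-1.10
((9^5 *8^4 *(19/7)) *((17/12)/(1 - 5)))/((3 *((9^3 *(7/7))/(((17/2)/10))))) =-3162816/35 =-90366.17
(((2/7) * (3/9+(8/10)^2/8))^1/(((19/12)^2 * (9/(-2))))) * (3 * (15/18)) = -992/37905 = -0.03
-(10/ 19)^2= -100/ 361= -0.28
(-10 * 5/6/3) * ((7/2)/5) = -35/18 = -1.94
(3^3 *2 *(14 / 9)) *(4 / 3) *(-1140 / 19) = -6720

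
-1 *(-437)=437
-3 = -3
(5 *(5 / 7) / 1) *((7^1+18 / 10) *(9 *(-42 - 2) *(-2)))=174240 / 7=24891.43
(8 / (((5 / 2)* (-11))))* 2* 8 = -256 / 55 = -4.65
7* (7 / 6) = 49 / 6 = 8.17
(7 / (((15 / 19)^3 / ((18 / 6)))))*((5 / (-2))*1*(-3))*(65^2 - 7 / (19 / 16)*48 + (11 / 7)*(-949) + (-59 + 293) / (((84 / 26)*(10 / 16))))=308081732 / 375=821551.29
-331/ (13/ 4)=-1324/ 13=-101.85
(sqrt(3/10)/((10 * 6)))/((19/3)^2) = 3 * sqrt(30)/72200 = 0.00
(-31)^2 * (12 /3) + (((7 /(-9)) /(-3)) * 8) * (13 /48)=622819 /162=3844.56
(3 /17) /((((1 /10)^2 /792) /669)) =158954400 /17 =9350258.82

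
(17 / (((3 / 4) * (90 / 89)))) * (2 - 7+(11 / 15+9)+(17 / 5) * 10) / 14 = 125579 / 2025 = 62.01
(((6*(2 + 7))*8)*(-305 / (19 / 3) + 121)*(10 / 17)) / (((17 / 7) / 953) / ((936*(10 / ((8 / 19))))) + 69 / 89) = 4153236346022400 / 173951620811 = 23875.81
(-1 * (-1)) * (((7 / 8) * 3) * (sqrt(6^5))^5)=5714053632 * sqrt(6)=13996515761.30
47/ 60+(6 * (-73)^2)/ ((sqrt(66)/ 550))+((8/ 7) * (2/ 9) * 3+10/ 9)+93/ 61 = 321347/ 76860+266450 * sqrt(66) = 2164654.21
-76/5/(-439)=76/2195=0.03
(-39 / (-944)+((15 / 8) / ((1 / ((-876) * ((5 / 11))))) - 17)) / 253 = -7928699 / 2627152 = -3.02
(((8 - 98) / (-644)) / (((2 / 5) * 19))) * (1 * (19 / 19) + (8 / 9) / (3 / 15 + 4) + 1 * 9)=24125 / 128478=0.19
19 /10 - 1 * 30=-28.10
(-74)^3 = -405224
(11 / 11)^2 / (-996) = -1 / 996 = -0.00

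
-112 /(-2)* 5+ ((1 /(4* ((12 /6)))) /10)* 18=11209 /40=280.22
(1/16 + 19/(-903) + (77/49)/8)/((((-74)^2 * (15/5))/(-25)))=-12275/33907392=-0.00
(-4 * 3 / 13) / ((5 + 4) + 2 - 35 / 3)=18 / 13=1.38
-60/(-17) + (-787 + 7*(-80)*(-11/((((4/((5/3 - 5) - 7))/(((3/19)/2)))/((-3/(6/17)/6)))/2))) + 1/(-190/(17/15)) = 134501311/48450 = 2776.08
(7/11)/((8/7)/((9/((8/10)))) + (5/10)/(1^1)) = 4410/4169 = 1.06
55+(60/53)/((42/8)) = 20485/371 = 55.22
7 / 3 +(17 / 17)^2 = 10 / 3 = 3.33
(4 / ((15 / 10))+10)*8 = 304 / 3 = 101.33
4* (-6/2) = -12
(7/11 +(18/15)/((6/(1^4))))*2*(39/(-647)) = -3588/35585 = -0.10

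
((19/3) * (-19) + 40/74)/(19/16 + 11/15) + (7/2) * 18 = 10831/17057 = 0.63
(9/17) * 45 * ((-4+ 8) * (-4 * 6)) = -38880/17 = -2287.06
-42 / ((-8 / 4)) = 21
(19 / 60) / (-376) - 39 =-879859 / 22560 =-39.00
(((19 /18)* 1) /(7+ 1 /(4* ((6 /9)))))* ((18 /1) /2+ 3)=304 /177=1.72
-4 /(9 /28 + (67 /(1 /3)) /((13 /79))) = -1456 /444729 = -0.00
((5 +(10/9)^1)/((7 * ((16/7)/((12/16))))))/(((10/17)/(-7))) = -1309/384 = -3.41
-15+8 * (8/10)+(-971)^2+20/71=334705602/355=942832.68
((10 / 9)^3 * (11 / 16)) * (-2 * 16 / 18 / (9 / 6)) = -22000 / 19683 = -1.12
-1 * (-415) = 415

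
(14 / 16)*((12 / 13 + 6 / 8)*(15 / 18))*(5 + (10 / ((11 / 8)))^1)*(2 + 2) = 59.89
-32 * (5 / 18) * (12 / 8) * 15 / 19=-200 / 19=-10.53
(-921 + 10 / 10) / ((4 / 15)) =-3450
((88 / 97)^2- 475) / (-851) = 4461531 / 8007059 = 0.56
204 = 204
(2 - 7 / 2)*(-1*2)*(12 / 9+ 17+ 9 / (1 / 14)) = 433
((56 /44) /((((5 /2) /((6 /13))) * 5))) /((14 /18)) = 216 /3575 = 0.06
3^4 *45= 3645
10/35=2/7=0.29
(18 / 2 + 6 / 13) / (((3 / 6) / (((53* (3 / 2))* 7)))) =136899 / 13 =10530.69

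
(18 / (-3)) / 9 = -2 / 3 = -0.67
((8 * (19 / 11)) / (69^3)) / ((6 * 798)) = 2 / 227656737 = 0.00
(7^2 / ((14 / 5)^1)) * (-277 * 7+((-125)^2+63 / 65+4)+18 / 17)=105907837 / 442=239610.49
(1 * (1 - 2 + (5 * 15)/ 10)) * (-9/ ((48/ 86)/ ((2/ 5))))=-1677/ 40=-41.92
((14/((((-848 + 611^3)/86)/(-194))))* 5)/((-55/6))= 66736/119480053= 0.00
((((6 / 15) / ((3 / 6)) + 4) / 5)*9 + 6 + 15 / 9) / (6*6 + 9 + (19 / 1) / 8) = 9784 / 28425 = 0.34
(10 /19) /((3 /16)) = 160 /57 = 2.81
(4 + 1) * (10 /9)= 5.56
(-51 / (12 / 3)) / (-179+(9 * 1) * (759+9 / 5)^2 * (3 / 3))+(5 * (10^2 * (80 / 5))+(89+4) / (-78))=54167301672747 / 6771921988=7998.81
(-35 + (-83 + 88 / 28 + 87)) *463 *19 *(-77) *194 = 3660695610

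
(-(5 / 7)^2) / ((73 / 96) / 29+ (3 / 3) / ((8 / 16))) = -0.25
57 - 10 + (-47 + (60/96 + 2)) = 21/8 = 2.62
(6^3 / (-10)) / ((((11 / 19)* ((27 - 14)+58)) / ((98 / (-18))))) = 11172 / 3905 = 2.86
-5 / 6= -0.83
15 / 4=3.75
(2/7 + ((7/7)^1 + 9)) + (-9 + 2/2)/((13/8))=488/91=5.36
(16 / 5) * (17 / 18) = 136 / 45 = 3.02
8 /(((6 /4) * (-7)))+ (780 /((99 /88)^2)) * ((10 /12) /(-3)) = -292496 /1701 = -171.96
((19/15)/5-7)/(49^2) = -506/180075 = -0.00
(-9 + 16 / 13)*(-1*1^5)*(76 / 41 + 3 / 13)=112211 / 6929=16.19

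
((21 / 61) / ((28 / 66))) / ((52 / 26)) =99 / 244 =0.41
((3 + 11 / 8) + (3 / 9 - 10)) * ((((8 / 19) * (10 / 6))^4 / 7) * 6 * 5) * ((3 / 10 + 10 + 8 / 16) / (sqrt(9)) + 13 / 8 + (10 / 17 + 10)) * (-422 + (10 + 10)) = 14639564320000 / 418721373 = 34962.54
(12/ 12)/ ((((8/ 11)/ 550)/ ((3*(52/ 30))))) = 7865/ 2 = 3932.50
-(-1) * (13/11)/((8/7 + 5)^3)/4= 4459/3498308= 0.00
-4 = -4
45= 45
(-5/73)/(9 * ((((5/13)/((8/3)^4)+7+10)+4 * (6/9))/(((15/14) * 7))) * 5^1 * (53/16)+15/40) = -425984/2434267271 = -0.00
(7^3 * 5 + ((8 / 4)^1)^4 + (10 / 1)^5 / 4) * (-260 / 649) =-6950060 / 649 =-10708.88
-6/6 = -1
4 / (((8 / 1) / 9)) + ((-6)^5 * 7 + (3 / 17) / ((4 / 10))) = -925260 / 17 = -54427.06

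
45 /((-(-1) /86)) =3870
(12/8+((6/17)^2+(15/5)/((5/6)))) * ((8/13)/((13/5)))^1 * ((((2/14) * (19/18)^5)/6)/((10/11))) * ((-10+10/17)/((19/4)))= -4122835156/49028207553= -0.08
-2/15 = -0.13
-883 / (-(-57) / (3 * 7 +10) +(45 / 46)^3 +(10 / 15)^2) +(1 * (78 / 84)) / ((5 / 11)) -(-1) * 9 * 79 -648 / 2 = 114.76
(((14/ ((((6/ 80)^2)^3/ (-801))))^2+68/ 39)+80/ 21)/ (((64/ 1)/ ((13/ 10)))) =592566890266624000000828873/ 7348320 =80639777563664075598.34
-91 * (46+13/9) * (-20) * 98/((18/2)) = 940243.46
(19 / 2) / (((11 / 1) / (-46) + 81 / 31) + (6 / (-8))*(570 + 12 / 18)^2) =-40641 / 1044871381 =-0.00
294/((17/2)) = 588/17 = 34.59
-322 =-322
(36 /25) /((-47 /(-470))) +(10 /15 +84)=1486 /15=99.07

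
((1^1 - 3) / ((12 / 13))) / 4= -13 / 24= -0.54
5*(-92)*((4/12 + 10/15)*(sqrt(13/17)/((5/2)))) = -184*sqrt(221)/17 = -160.90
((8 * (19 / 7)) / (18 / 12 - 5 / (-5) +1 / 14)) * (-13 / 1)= -988 / 9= -109.78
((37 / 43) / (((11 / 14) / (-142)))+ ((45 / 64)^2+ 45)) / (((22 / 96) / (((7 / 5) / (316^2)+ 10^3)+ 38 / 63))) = -6708417797996762471 / 13965524643840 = -480355.59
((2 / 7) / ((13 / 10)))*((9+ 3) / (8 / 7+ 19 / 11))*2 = 5280 / 2873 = 1.84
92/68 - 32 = -521/17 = -30.65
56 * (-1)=-56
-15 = -15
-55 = -55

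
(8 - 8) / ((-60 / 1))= 0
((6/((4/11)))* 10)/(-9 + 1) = -165/8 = -20.62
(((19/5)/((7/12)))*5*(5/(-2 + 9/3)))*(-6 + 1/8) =-956.79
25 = 25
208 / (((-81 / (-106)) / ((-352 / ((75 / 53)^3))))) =-1155418913792 / 34171875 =-33811.98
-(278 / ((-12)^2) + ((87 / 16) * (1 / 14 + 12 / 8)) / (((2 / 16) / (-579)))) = 39576.86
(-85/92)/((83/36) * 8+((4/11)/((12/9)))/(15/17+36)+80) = -1758735/187410164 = -0.01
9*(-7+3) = -36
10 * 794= 7940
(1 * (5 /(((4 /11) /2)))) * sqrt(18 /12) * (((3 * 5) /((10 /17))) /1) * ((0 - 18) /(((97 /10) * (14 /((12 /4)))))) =-378675 * sqrt(6) /2716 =-341.52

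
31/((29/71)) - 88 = -351/29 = -12.10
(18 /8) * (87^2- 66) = 67527 /4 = 16881.75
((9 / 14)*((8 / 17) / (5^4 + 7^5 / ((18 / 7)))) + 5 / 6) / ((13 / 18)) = 230096379 / 199406753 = 1.15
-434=-434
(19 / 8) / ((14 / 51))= 969 / 112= 8.65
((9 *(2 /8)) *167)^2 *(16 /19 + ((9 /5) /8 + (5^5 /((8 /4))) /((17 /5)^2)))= 67593793957911 /3514240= 19234256.61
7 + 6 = 13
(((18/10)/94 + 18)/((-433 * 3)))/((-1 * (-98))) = -0.00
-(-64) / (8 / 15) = 120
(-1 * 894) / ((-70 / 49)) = 3129 / 5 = 625.80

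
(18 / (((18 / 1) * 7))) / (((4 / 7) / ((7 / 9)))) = 7 / 36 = 0.19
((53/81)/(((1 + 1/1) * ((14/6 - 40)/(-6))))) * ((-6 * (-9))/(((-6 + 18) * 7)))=53/1582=0.03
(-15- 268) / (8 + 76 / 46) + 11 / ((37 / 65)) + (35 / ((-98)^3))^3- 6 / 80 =-13585773938821276351 / 1349067078665402880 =-10.07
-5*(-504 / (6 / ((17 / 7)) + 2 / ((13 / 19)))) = 69615 / 149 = 467.21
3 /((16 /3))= 9 /16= 0.56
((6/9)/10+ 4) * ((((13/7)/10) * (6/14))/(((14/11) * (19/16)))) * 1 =34892/162925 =0.21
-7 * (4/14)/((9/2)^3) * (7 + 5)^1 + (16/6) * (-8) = -5248/243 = -21.60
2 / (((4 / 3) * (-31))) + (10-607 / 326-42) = -171349 / 5053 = -33.91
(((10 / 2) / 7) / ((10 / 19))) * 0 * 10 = 0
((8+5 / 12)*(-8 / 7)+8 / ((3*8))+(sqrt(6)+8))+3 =12 / 7+sqrt(6) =4.16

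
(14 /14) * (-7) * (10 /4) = -35 /2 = -17.50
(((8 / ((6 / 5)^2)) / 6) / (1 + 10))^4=390625 / 7780827681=0.00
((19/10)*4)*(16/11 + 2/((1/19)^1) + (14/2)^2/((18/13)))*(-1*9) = -281561/55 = -5119.29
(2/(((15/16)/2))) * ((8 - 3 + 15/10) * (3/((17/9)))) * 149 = 557856/85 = 6563.01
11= 11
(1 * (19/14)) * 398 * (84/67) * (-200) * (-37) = 335752800/67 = 5011235.82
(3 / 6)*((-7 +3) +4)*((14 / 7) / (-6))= 0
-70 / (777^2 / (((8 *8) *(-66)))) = 14080 / 28749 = 0.49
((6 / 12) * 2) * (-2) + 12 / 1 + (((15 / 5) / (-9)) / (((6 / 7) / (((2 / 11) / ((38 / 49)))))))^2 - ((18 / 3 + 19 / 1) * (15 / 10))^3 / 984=-404635368241 / 9284134464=-43.58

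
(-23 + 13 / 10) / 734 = -217 / 7340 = -0.03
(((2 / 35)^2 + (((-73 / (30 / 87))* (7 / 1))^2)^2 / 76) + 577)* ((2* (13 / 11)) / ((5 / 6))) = 92158687950807446631 / 512050000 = 179979861245.60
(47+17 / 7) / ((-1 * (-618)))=173 / 2163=0.08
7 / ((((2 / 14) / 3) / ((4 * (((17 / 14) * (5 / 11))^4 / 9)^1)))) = 52200625 / 8608908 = 6.06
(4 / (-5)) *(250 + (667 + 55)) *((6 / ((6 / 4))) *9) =-27993.60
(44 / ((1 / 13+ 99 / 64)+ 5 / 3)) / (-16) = -6864 / 8213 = -0.84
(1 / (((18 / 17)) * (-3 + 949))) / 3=17 / 51084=0.00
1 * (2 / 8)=1 / 4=0.25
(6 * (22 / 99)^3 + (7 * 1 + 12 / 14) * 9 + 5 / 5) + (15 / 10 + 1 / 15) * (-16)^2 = 472.85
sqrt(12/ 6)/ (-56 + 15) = -0.03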